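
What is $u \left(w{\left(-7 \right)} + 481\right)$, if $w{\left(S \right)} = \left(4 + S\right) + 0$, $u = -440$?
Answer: $-210320$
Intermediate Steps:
$w{\left(S \right)} = 4 + S$
$u \left(w{\left(-7 \right)} + 481\right) = - 440 \left(\left(4 - 7\right) + 481\right) = - 440 \left(-3 + 481\right) = \left(-440\right) 478 = -210320$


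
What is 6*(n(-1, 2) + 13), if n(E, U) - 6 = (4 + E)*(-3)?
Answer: 60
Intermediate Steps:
n(E, U) = -6 - 3*E (n(E, U) = 6 + (4 + E)*(-3) = 6 + (-12 - 3*E) = -6 - 3*E)
6*(n(-1, 2) + 13) = 6*((-6 - 3*(-1)) + 13) = 6*((-6 + 3) + 13) = 6*(-3 + 13) = 6*10 = 60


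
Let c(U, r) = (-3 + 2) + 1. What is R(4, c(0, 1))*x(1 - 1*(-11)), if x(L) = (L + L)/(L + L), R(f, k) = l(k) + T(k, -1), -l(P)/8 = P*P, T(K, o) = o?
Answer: -1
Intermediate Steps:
c(U, r) = 0 (c(U, r) = -1 + 1 = 0)
l(P) = -8*P² (l(P) = -8*P*P = -8*P²)
R(f, k) = -1 - 8*k² (R(f, k) = -8*k² - 1 = -1 - 8*k²)
x(L) = 1 (x(L) = (2*L)/((2*L)) = (2*L)*(1/(2*L)) = 1)
R(4, c(0, 1))*x(1 - 1*(-11)) = (-1 - 8*0²)*1 = (-1 - 8*0)*1 = (-1 + 0)*1 = -1*1 = -1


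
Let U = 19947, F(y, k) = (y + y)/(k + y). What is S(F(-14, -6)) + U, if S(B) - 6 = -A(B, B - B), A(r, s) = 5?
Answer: 19948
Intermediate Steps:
F(y, k) = 2*y/(k + y) (F(y, k) = (2*y)/(k + y) = 2*y/(k + y))
S(B) = 1 (S(B) = 6 - 1*5 = 6 - 5 = 1)
S(F(-14, -6)) + U = 1 + 19947 = 19948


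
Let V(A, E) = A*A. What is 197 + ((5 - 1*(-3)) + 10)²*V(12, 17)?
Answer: 46853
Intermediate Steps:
V(A, E) = A²
197 + ((5 - 1*(-3)) + 10)²*V(12, 17) = 197 + ((5 - 1*(-3)) + 10)²*12² = 197 + ((5 + 3) + 10)²*144 = 197 + (8 + 10)²*144 = 197 + 18²*144 = 197 + 324*144 = 197 + 46656 = 46853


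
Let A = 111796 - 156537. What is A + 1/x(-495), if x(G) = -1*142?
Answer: -6353223/142 ≈ -44741.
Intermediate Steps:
x(G) = -142
A = -44741
A + 1/x(-495) = -44741 + 1/(-142) = -44741 - 1/142 = -6353223/142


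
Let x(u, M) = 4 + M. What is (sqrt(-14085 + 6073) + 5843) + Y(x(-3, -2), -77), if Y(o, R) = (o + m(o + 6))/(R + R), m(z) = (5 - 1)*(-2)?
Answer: 449914/77 + 2*I*sqrt(2003) ≈ 5843.0 + 89.51*I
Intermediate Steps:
m(z) = -8 (m(z) = 4*(-2) = -8)
Y(o, R) = (-8 + o)/(2*R) (Y(o, R) = (o - 8)/(R + R) = (-8 + o)/((2*R)) = (-8 + o)*(1/(2*R)) = (-8 + o)/(2*R))
(sqrt(-14085 + 6073) + 5843) + Y(x(-3, -2), -77) = (sqrt(-14085 + 6073) + 5843) + (1/2)*(-8 + (4 - 2))/(-77) = (sqrt(-8012) + 5843) + (1/2)*(-1/77)*(-8 + 2) = (2*I*sqrt(2003) + 5843) + (1/2)*(-1/77)*(-6) = (5843 + 2*I*sqrt(2003)) + 3/77 = 449914/77 + 2*I*sqrt(2003)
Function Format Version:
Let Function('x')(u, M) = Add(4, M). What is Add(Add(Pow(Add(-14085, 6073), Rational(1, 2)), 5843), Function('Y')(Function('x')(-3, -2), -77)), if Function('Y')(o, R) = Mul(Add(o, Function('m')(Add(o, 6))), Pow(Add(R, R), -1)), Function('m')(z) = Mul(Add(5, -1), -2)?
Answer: Add(Rational(449914, 77), Mul(2, I, Pow(2003, Rational(1, 2)))) ≈ Add(5843.0, Mul(89.510, I))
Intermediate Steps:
Function('m')(z) = -8 (Function('m')(z) = Mul(4, -2) = -8)
Function('Y')(o, R) = Mul(Rational(1, 2), Pow(R, -1), Add(-8, o)) (Function('Y')(o, R) = Mul(Add(o, -8), Pow(Add(R, R), -1)) = Mul(Add(-8, o), Pow(Mul(2, R), -1)) = Mul(Add(-8, o), Mul(Rational(1, 2), Pow(R, -1))) = Mul(Rational(1, 2), Pow(R, -1), Add(-8, o)))
Add(Add(Pow(Add(-14085, 6073), Rational(1, 2)), 5843), Function('Y')(Function('x')(-3, -2), -77)) = Add(Add(Pow(Add(-14085, 6073), Rational(1, 2)), 5843), Mul(Rational(1, 2), Pow(-77, -1), Add(-8, Add(4, -2)))) = Add(Add(Pow(-8012, Rational(1, 2)), 5843), Mul(Rational(1, 2), Rational(-1, 77), Add(-8, 2))) = Add(Add(Mul(2, I, Pow(2003, Rational(1, 2))), 5843), Mul(Rational(1, 2), Rational(-1, 77), -6)) = Add(Add(5843, Mul(2, I, Pow(2003, Rational(1, 2)))), Rational(3, 77)) = Add(Rational(449914, 77), Mul(2, I, Pow(2003, Rational(1, 2))))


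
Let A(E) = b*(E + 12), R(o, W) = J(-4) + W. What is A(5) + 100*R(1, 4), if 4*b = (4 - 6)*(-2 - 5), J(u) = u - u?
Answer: 919/2 ≈ 459.50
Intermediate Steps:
J(u) = 0
b = 7/2 (b = ((4 - 6)*(-2 - 5))/4 = (-2*(-7))/4 = (¼)*14 = 7/2 ≈ 3.5000)
R(o, W) = W (R(o, W) = 0 + W = W)
A(E) = 42 + 7*E/2 (A(E) = 7*(E + 12)/2 = 7*(12 + E)/2 = 42 + 7*E/2)
A(5) + 100*R(1, 4) = (42 + (7/2)*5) + 100*4 = (42 + 35/2) + 400 = 119/2 + 400 = 919/2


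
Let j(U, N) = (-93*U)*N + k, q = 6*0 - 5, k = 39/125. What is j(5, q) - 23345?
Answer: -2627461/125 ≈ -21020.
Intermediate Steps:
k = 39/125 (k = 39*(1/125) = 39/125 ≈ 0.31200)
q = -5 (q = 0 - 5 = -5)
j(U, N) = 39/125 - 93*N*U (j(U, N) = (-93*U)*N + 39/125 = -93*N*U + 39/125 = 39/125 - 93*N*U)
j(5, q) - 23345 = (39/125 - 93*(-5)*5) - 23345 = (39/125 + 2325) - 23345 = 290664/125 - 23345 = -2627461/125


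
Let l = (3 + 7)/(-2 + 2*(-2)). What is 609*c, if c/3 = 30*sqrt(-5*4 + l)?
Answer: 18270*I*sqrt(195) ≈ 2.5513e+5*I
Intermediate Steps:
l = -5/3 (l = 10/(-2 - 4) = 10/(-6) = 10*(-1/6) = -5/3 ≈ -1.6667)
c = 30*I*sqrt(195) (c = 3*(30*sqrt(-5*4 - 5/3)) = 3*(30*sqrt(-20 - 5/3)) = 3*(30*sqrt(-65/3)) = 3*(30*(I*sqrt(195)/3)) = 3*(10*I*sqrt(195)) = 30*I*sqrt(195) ≈ 418.93*I)
609*c = 609*(30*I*sqrt(195)) = 18270*I*sqrt(195)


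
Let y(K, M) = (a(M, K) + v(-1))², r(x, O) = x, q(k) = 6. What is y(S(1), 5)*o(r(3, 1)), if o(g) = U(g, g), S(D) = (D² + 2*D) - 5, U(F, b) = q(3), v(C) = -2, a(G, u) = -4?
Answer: 216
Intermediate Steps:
U(F, b) = 6
S(D) = -5 + D² + 2*D
y(K, M) = 36 (y(K, M) = (-4 - 2)² = (-6)² = 36)
o(g) = 6
y(S(1), 5)*o(r(3, 1)) = 36*6 = 216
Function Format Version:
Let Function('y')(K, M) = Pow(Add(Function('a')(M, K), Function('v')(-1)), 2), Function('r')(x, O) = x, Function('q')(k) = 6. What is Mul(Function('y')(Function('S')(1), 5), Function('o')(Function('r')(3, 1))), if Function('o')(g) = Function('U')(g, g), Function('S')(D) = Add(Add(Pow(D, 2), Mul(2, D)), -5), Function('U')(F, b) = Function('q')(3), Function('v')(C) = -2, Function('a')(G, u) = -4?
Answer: 216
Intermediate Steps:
Function('U')(F, b) = 6
Function('S')(D) = Add(-5, Pow(D, 2), Mul(2, D))
Function('y')(K, M) = 36 (Function('y')(K, M) = Pow(Add(-4, -2), 2) = Pow(-6, 2) = 36)
Function('o')(g) = 6
Mul(Function('y')(Function('S')(1), 5), Function('o')(Function('r')(3, 1))) = Mul(36, 6) = 216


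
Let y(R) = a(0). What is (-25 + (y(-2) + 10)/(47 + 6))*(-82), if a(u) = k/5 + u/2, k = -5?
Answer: 107912/53 ≈ 2036.1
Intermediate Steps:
a(u) = -1 + u/2 (a(u) = -5/5 + u/2 = -5*1/5 + u*(1/2) = -1 + u/2)
y(R) = -1 (y(R) = -1 + (1/2)*0 = -1 + 0 = -1)
(-25 + (y(-2) + 10)/(47 + 6))*(-82) = (-25 + (-1 + 10)/(47 + 6))*(-82) = (-25 + 9/53)*(-82) = -1316/53*(-82) = 107912/53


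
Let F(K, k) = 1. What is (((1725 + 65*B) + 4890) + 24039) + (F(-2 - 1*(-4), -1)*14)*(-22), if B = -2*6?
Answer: 29566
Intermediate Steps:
B = -12
(((1725 + 65*B) + 4890) + 24039) + (F(-2 - 1*(-4), -1)*14)*(-22) = (((1725 + 65*(-12)) + 4890) + 24039) + (1*14)*(-22) = (((1725 - 780) + 4890) + 24039) + 14*(-22) = ((945 + 4890) + 24039) - 308 = (5835 + 24039) - 308 = 29874 - 308 = 29566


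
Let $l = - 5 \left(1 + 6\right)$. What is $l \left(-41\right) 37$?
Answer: $53095$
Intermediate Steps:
$l = -35$ ($l = \left(-5\right) 7 = -35$)
$l \left(-41\right) 37 = \left(-35\right) \left(-41\right) 37 = 1435 \cdot 37 = 53095$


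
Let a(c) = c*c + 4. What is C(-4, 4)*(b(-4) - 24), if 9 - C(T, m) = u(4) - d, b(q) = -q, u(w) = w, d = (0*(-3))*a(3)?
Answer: -100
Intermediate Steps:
a(c) = 4 + c² (a(c) = c² + 4 = 4 + c²)
d = 0 (d = (0*(-3))*(4 + 3²) = 0*(4 + 9) = 0*13 = 0)
C(T, m) = 5 (C(T, m) = 9 - (4 - 1*0) = 9 - (4 + 0) = 9 - 1*4 = 9 - 4 = 5)
C(-4, 4)*(b(-4) - 24) = 5*(-1*(-4) - 24) = 5*(4 - 24) = 5*(-20) = -100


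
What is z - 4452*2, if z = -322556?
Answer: -331460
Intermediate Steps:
z - 4452*2 = -322556 - 4452*2 = -322556 - 8904 = -331460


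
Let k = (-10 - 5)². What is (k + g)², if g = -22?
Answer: 41209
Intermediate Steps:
k = 225 (k = (-15)² = 225)
(k + g)² = (225 - 22)² = 203² = 41209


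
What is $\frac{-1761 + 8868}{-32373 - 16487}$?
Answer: $- \frac{7107}{48860} \approx -0.14546$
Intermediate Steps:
$\frac{-1761 + 8868}{-32373 - 16487} = \frac{7107}{-48860} = 7107 \left(- \frac{1}{48860}\right) = - \frac{7107}{48860}$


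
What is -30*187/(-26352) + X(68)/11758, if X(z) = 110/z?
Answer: 93507095/438949656 ≈ 0.21302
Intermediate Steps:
-30*187/(-26352) + X(68)/11758 = -30*187/(-26352) + (110/68)/11758 = -5610*(-1/26352) + (110*(1/68))*(1/11758) = 935/4392 + (55/34)*(1/11758) = 935/4392 + 55/399772 = 93507095/438949656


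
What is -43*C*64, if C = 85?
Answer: -233920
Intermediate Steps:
-43*C*64 = -43*85*64 = -3655*64 = -233920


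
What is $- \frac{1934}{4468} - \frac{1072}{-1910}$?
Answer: $\frac{273939}{2133470} \approx 0.1284$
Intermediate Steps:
$- \frac{1934}{4468} - \frac{1072}{-1910} = \left(-1934\right) \frac{1}{4468} - - \frac{536}{955} = - \frac{967}{2234} + \frac{536}{955} = \frac{273939}{2133470}$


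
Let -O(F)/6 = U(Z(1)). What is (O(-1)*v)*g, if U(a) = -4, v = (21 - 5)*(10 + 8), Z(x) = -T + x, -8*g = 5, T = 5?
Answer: -4320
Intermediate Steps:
g = -5/8 (g = -1/8*5 = -5/8 ≈ -0.62500)
Z(x) = -5 + x (Z(x) = -1*5 + x = -5 + x)
v = 288 (v = 16*18 = 288)
O(F) = 24 (O(F) = -6*(-4) = 24)
(O(-1)*v)*g = (24*288)*(-5/8) = 6912*(-5/8) = -4320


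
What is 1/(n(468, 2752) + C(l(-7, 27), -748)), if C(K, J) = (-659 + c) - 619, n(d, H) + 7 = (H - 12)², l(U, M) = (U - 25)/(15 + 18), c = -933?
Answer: 1/7505382 ≈ 1.3324e-7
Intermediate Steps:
l(U, M) = -25/33 + U/33 (l(U, M) = (-25 + U)/33 = (-25 + U)*(1/33) = -25/33 + U/33)
n(d, H) = -7 + (-12 + H)² (n(d, H) = -7 + (H - 12)² = -7 + (-12 + H)²)
C(K, J) = -2211 (C(K, J) = (-659 - 933) - 619 = -1592 - 619 = -2211)
1/(n(468, 2752) + C(l(-7, 27), -748)) = 1/((-7 + (-12 + 2752)²) - 2211) = 1/((-7 + 2740²) - 2211) = 1/((-7 + 7507600) - 2211) = 1/(7507593 - 2211) = 1/7505382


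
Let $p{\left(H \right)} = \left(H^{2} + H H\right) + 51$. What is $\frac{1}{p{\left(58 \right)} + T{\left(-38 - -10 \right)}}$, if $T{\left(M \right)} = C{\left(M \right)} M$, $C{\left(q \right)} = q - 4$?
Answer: $\frac{1}{7675} \approx 0.00013029$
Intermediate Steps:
$p{\left(H \right)} = 51 + 2 H^{2}$ ($p{\left(H \right)} = \left(H^{2} + H^{2}\right) + 51 = 2 H^{2} + 51 = 51 + 2 H^{2}$)
$C{\left(q \right)} = -4 + q$ ($C{\left(q \right)} = q - 4 = -4 + q$)
$T{\left(M \right)} = M \left(-4 + M\right)$ ($T{\left(M \right)} = \left(-4 + M\right) M = M \left(-4 + M\right)$)
$\frac{1}{p{\left(58 \right)} + T{\left(-38 - -10 \right)}} = \frac{1}{\left(51 + 2 \cdot 58^{2}\right) + \left(-38 - -10\right) \left(-4 - 28\right)} = \frac{1}{\left(51 + 2 \cdot 3364\right) + \left(-38 + 10\right) \left(-4 + \left(-38 + 10\right)\right)} = \frac{1}{\left(51 + 6728\right) - 28 \left(-4 - 28\right)} = \frac{1}{6779 - -896} = \frac{1}{6779 + 896} = \frac{1}{7675}$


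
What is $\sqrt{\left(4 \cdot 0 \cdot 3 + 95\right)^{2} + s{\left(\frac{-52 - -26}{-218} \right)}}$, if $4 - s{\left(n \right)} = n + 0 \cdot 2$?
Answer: $\frac{2 \sqrt{26818033}}{109} \approx 95.02$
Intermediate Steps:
$s{\left(n \right)} = 4 - n$ ($s{\left(n \right)} = 4 - \left(n + 0 \cdot 2\right) = 4 - \left(n + 0\right) = 4 - n$)
$\sqrt{\left(4 \cdot 0 \cdot 3 + 95\right)^{2} + s{\left(\frac{-52 - -26}{-218} \right)}} = \sqrt{\left(4 \cdot 0 \cdot 3 + 95\right)^{2} + \left(4 - \frac{-52 - -26}{-218}\right)} = \sqrt{\left(0 \cdot 3 + 95\right)^{2} + \left(4 - \left(-52 + 26\right) \left(- \frac{1}{218}\right)\right)} = \sqrt{\left(0 + 95\right)^{2} + \left(4 - \left(-26\right) \left(- \frac{1}{218}\right)\right)} = \sqrt{95^{2} + \left(4 - \frac{13}{109}\right)} = \sqrt{9025 + \left(4 - \frac{13}{109}\right)} = \sqrt{9025 + \frac{423}{109}} = \sqrt{\frac{984148}{109}} = \frac{2 \sqrt{26818033}}{109}$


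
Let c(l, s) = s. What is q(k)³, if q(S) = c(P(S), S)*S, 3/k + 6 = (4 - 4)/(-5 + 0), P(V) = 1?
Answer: 1/64 ≈ 0.015625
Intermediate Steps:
k = -½ (k = 3/(-6 + (4 - 4)/(-5 + 0)) = 3/(-6 + 0/(-5)) = 3/(-6 + 0*(-⅕)) = 3/(-6 + 0) = 3/(-6) = 3*(-⅙) = -½ ≈ -0.50000)
q(S) = S² (q(S) = S*S = S²)
q(k)³ = ((-½)²)³ = (¼)³ = 1/64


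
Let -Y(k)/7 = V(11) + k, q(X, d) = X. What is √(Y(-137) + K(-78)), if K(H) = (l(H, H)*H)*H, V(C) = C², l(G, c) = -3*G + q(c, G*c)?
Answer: 4*√59326 ≈ 974.28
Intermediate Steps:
l(G, c) = c - 3*G (l(G, c) = -3*G + c = c - 3*G)
K(H) = -2*H³ (K(H) = ((H - 3*H)*H)*H = ((-2*H)*H)*H = (-2*H²)*H = -2*H³)
Y(k) = -847 - 7*k (Y(k) = -7*(11² + k) = -7*(121 + k) = -847 - 7*k)
√(Y(-137) + K(-78)) = √((-847 - 7*(-137)) - 2*(-78)³) = √((-847 + 959) - 2*(-474552)) = √(112 + 949104) = √949216 = 4*√59326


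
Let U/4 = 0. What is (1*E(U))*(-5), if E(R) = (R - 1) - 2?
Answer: 15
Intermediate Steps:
U = 0 (U = 4*0 = 0)
E(R) = -3 + R (E(R) = (-1 + R) - 2 = -3 + R)
(1*E(U))*(-5) = (1*(-3 + 0))*(-5) = (1*(-3))*(-5) = -3*(-5) = 15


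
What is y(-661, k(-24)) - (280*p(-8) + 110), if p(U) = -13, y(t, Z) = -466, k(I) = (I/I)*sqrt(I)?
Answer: 3064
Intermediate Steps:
k(I) = sqrt(I) (k(I) = 1*sqrt(I) = sqrt(I))
y(-661, k(-24)) - (280*p(-8) + 110) = -466 - (280*(-13) + 110) = -466 - (-3640 + 110) = -466 - 1*(-3530) = -466 + 3530 = 3064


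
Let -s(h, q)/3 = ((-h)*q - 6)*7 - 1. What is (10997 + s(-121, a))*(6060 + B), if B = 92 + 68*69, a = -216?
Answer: 6072444808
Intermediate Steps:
s(h, q) = 129 + 21*h*q (s(h, q) = -3*(((-h)*q - 6)*7 - 1) = -3*((-h*q - 6)*7 - 1) = -3*((-6 - h*q)*7 - 1) = -3*((-42 - 7*h*q) - 1) = -3*(-43 - 7*h*q) = 129 + 21*h*q)
B = 4784 (B = 92 + 4692 = 4784)
(10997 + s(-121, a))*(6060 + B) = (10997 + (129 + 21*(-121)*(-216)))*(6060 + 4784) = (10997 + (129 + 548856))*10844 = (10997 + 548985)*10844 = 559982*10844 = 6072444808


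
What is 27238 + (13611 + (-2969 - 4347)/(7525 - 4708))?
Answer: 115064317/2817 ≈ 40846.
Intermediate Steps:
27238 + (13611 + (-2969 - 4347)/(7525 - 4708)) = 27238 + (13611 - 7316/2817) = 27238 + 38334871/2817 = 115064317/2817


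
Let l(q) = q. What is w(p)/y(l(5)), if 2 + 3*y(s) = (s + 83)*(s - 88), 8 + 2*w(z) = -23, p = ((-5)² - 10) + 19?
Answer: 93/14612 ≈ 0.0063646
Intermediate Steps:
p = 34 (p = (25 - 10) + 19 = 15 + 19 = 34)
w(z) = -31/2 (w(z) = -4 + (½)*(-23) = -4 - 23/2 = -31/2)
y(s) = -⅔ + (-88 + s)*(83 + s)/3 (y(s) = -⅔ + ((s + 83)*(s - 88))/3 = -⅔ + ((83 + s)*(-88 + s))/3 = -⅔ + ((-88 + s)*(83 + s))/3 = -⅔ + (-88 + s)*(83 + s)/3)
w(p)/y(l(5)) = -31/(2*(-7306/3 - 5/3*5 + (⅓)*5²)) = -31/(2*(-7306/3 - 25/3 + (⅓)*25)) = -31/(2*(-7306/3 - 25/3 + 25/3)) = -31/(2*(-7306/3)) = -31/2*(-3/7306) = 93/14612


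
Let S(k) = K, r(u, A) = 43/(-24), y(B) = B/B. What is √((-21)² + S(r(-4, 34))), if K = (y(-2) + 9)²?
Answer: √541 ≈ 23.259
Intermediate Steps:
y(B) = 1
K = 100 (K = (1 + 9)² = 10² = 100)
r(u, A) = -43/24 (r(u, A) = 43*(-1/24) = -43/24)
S(k) = 100
√((-21)² + S(r(-4, 34))) = √((-21)² + 100) = √(441 + 100) = √541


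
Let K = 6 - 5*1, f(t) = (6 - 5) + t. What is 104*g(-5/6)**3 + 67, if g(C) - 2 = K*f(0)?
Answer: 2875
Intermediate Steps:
f(t) = 1 + t
K = 1 (K = 6 - 5 = 1)
g(C) = 3 (g(C) = 2 + 1*(1 + 0) = 2 + 1*1 = 2 + 1 = 3)
104*g(-5/6)**3 + 67 = 104*3**3 + 67 = 104*27 + 67 = 2808 + 67 = 2875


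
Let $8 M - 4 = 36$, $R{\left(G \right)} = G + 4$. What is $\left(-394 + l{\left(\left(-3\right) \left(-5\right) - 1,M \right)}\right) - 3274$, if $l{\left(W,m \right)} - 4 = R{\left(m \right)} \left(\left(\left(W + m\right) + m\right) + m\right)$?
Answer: $-3403$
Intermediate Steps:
$R{\left(G \right)} = 4 + G$
$M = 5$ ($M = \frac{1}{2} + \frac{1}{8} \cdot 36 = \frac{1}{2} + \frac{9}{2} = 5$)
$l{\left(W,m \right)} = 4 + \left(4 + m\right) \left(W + 3 m\right)$ ($l{\left(W,m \right)} = 4 + \left(4 + m\right) \left(\left(\left(W + m\right) + m\right) + m\right) = 4 + \left(4 + m\right) \left(\left(W + 2 m\right) + m\right) = 4 + \left(4 + m\right) \left(W + 3 m\right)$)
$\left(-394 + l{\left(\left(-3\right) \left(-5\right) - 1,M \right)}\right) - 3274 = \left(-394 + \left(4 + \left(\left(-3\right) \left(-5\right) - 1\right) \left(4 + 5\right) + 3 \cdot 5 \left(4 + 5\right)\right)\right) - 3274 = \left(-394 + \left(4 + \left(15 - 1\right) 9 + 3 \cdot 5 \cdot 9\right)\right) - 3274 = \left(-394 + \left(4 + 14 \cdot 9 + 135\right)\right) - 3274 = \left(-394 + \left(4 + 126 + 135\right)\right) - 3274 = \left(-394 + 265\right) - 3274 = -129 - 3274 = -3403$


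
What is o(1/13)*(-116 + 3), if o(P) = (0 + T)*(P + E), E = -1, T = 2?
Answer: 2712/13 ≈ 208.62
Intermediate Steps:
o(P) = -2 + 2*P (o(P) = (0 + 2)*(P - 1) = 2*(-1 + P) = -2 + 2*P)
o(1/13)*(-116 + 3) = (-2 + 2/13)*(-116 + 3) = (-2 + 2*(1/13))*(-113) = (-2 + 2/13)*(-113) = -24/13*(-113) = 2712/13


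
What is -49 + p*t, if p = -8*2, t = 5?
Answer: -129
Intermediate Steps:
p = -16
-49 + p*t = -49 - 16*5 = -49 - 80 = -129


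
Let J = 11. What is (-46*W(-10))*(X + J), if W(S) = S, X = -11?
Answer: 0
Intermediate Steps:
(-46*W(-10))*(X + J) = (-46*(-10))*(-11 + 11) = 460*0 = 0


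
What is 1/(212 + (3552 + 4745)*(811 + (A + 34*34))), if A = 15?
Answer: 1/16444866 ≈ 6.0809e-8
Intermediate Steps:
1/(212 + (3552 + 4745)*(811 + (A + 34*34))) = 1/(212 + (3552 + 4745)*(811 + (15 + 34*34))) = 1/(212 + 8297*(811 + (15 + 1156))) = 1/(212 + 8297*(811 + 1171)) = 1/(212 + 8297*1982) = 1/(212 + 16444654) = 1/16444866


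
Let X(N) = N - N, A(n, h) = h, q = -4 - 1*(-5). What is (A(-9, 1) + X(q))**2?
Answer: 1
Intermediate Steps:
q = 1 (q = -4 + 5 = 1)
X(N) = 0
(A(-9, 1) + X(q))**2 = (1 + 0)**2 = 1**2 = 1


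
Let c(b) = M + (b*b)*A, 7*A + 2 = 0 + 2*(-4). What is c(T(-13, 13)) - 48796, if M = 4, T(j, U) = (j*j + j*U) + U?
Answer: -343234/7 ≈ -49033.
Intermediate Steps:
A = -10/7 (A = -2/7 + (0 + 2*(-4))/7 = -2/7 + (0 - 8)/7 = -2/7 + (1/7)*(-8) = -2/7 - 8/7 = -10/7 ≈ -1.4286)
T(j, U) = U + j**2 + U*j (T(j, U) = (j**2 + U*j) + U = U + j**2 + U*j)
c(b) = 4 - 10*b**2/7 (c(b) = 4 + (b*b)*(-10/7) = 4 + b**2*(-10/7) = 4 - 10*b**2/7)
c(T(-13, 13)) - 48796 = (4 - 10*(13 + (-13)**2 + 13*(-13))**2/7) - 48796 = (4 - 10*(13 + 169 - 169)**2/7) - 48796 = (4 - 10/7*13**2) - 48796 = (4 - 10/7*169) - 48796 = (4 - 1690/7) - 48796 = -1662/7 - 48796 = -343234/7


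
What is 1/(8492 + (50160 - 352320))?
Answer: -1/293668 ≈ -3.4052e-6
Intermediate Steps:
1/(8492 + (50160 - 352320)) = 1/(8492 - 302160) = 1/(-293668) = -1/293668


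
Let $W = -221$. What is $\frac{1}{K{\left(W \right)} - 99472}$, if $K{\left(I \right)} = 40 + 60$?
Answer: $- \frac{1}{99372} \approx -1.0063 \cdot 10^{-5}$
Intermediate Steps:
$K{\left(I \right)} = 100$
$\frac{1}{K{\left(W \right)} - 99472} = \frac{1}{100 - 99472} = \frac{1}{-99372} = - \frac{1}{99372}$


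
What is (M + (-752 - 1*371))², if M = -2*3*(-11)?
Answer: 1117249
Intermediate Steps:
M = 66 (M = -6*(-11) = 66)
(M + (-752 - 1*371))² = (66 + (-752 - 1*371))² = (66 + (-752 - 371))² = (66 - 1123)² = (-1057)² = 1117249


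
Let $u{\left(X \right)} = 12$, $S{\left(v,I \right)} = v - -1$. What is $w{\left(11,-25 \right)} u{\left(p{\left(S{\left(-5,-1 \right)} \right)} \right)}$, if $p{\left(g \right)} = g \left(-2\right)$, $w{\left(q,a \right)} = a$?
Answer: $-300$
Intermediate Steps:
$S{\left(v,I \right)} = 1 + v$ ($S{\left(v,I \right)} = v + 1 = 1 + v$)
$p{\left(g \right)} = - 2 g$
$w{\left(11,-25 \right)} u{\left(p{\left(S{\left(-5,-1 \right)} \right)} \right)} = \left(-25\right) 12 = -300$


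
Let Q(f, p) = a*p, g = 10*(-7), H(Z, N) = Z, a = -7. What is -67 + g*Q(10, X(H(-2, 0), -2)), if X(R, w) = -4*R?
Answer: 3853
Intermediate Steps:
g = -70
Q(f, p) = -7*p
-67 + g*Q(10, X(H(-2, 0), -2)) = -67 - (-490)*(-4*(-2)) = -67 - (-490)*8 = -67 - 70*(-56) = -67 + 3920 = 3853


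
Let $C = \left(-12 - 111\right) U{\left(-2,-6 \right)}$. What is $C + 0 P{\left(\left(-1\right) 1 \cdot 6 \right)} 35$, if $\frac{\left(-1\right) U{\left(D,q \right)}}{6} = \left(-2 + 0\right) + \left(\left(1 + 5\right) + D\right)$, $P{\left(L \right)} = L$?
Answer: $1476$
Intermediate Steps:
$U{\left(D,q \right)} = -24 - 6 D$ ($U{\left(D,q \right)} = - 6 \left(\left(-2 + 0\right) + \left(\left(1 + 5\right) + D\right)\right) = - 6 \left(-2 + \left(6 + D\right)\right) = - 6 \left(4 + D\right) = -24 - 6 D$)
$C = 1476$ ($C = \left(-12 - 111\right) \left(-24 - -12\right) = - 123 \left(-24 + 12\right) = \left(-123\right) \left(-12\right) = 1476$)
$C + 0 P{\left(\left(-1\right) 1 \cdot 6 \right)} 35 = 1476 + 0 \left(-1\right) 1 \cdot 6 \cdot 35 = 1476 + 0 \left(\left(-1\right) 6\right) 35 = 1476 + 0 \left(-6\right) 35 = 1476 + 0 \cdot 35 = 1476 + 0 = 1476$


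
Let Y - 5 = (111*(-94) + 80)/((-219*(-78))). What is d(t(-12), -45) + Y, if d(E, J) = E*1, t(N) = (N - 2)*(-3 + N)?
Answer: 1831138/8541 ≈ 214.39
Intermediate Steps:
t(N) = (-3 + N)*(-2 + N) (t(N) = (-2 + N)*(-3 + N) = (-3 + N)*(-2 + N))
d(E, J) = E
Y = 37528/8541 (Y = 5 + (111*(-94) + 80)/((-219*(-78))) = 5 + (-10434 + 80)/17082 = 5 - 10354*1/17082 = 5 - 5177/8541 = 37528/8541 ≈ 4.3939)
d(t(-12), -45) + Y = (6 + (-12)² - 5*(-12)) + 37528/8541 = (6 + 144 + 60) + 37528/8541 = 210 + 37528/8541 = 1831138/8541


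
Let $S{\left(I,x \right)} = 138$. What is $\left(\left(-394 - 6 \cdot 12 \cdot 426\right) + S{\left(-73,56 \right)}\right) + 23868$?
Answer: $-7060$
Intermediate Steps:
$\left(\left(-394 - 6 \cdot 12 \cdot 426\right) + S{\left(-73,56 \right)}\right) + 23868 = \left(\left(-394 - 6 \cdot 12 \cdot 426\right) + 138\right) + 23868 = \left(\left(-394 - 72 \cdot 426\right) + 138\right) + 23868 = \left(\left(-394 - 30672\right) + 138\right) + 23868 = \left(-31066 + 138\right) + 23868 = -30928 + 23868 = -7060$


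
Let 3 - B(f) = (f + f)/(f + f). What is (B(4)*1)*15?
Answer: 30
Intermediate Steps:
B(f) = 2 (B(f) = 3 - (f + f)/(f + f) = 3 - 2*f/(2*f) = 3 - 2*f*1/(2*f) = 3 - 1*1 = 3 - 1 = 2)
(B(4)*1)*15 = (2*1)*15 = 2*15 = 30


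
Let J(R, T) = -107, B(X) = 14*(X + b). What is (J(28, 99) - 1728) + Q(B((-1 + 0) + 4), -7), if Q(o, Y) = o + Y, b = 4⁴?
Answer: 1784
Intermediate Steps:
b = 256
B(X) = 3584 + 14*X (B(X) = 14*(X + 256) = 14*(256 + X) = 3584 + 14*X)
Q(o, Y) = Y + o
(J(28, 99) - 1728) + Q(B((-1 + 0) + 4), -7) = (-107 - 1728) + (-7 + (3584 + 14*((-1 + 0) + 4))) = -1835 + (-7 + (3584 + 14*(-1 + 4))) = -1835 + (-7 + (3584 + 14*3)) = -1835 + (-7 + (3584 + 42)) = -1835 + (-7 + 3626) = -1835 + 3619 = 1784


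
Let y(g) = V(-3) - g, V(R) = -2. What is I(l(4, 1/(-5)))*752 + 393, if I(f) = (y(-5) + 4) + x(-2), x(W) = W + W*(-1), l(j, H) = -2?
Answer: 5657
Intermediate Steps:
y(g) = -2 - g
x(W) = 0 (x(W) = W - W = 0)
I(f) = 7 (I(f) = ((-2 - 1*(-5)) + 4) + 0 = ((-2 + 5) + 4) + 0 = (3 + 4) + 0 = 7 + 0 = 7)
I(l(4, 1/(-5)))*752 + 393 = 7*752 + 393 = 5264 + 393 = 5657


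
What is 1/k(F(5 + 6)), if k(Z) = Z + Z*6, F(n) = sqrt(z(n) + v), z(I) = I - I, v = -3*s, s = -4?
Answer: sqrt(3)/42 ≈ 0.041239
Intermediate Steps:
v = 12 (v = -3*(-4) = 12)
z(I) = 0
F(n) = 2*sqrt(3) (F(n) = sqrt(0 + 12) = sqrt(12) = 2*sqrt(3))
k(Z) = 7*Z (k(Z) = Z + 6*Z = 7*Z)
1/k(F(5 + 6)) = 1/(7*(2*sqrt(3))) = 1/(14*sqrt(3)) = sqrt(3)/42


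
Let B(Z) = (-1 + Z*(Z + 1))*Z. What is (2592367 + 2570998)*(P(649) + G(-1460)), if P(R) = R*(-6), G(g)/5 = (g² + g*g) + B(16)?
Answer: 110154123949890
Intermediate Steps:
B(Z) = Z*(-1 + Z*(1 + Z)) (B(Z) = (-1 + Z*(1 + Z))*Z = Z*(-1 + Z*(1 + Z)))
G(g) = 21680 + 10*g² (G(g) = 5*((g² + g*g) + 16*(-1 + 16 + 16²)) = 5*((g² + g²) + 16*(-1 + 16 + 256)) = 5*(2*g² + 16*271) = 5*(2*g² + 4336) = 5*(4336 + 2*g²) = 21680 + 10*g²)
P(R) = -6*R
(2592367 + 2570998)*(P(649) + G(-1460)) = (2592367 + 2570998)*(-6*649 + (21680 + 10*(-1460)²)) = 5163365*(-3894 + (21680 + 10*2131600)) = 5163365*(-3894 + (21680 + 21316000)) = 5163365*(-3894 + 21337680) = 5163365*21333786 = 110154123949890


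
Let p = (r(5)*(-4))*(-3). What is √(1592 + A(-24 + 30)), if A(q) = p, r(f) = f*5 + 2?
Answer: 2*√479 ≈ 43.772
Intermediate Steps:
r(f) = 2 + 5*f (r(f) = 5*f + 2 = 2 + 5*f)
p = 324 (p = ((2 + 5*5)*(-4))*(-3) = ((2 + 25)*(-4))*(-3) = (27*(-4))*(-3) = -108*(-3) = 324)
A(q) = 324
√(1592 + A(-24 + 30)) = √(1592 + 324) = √1916 = 2*√479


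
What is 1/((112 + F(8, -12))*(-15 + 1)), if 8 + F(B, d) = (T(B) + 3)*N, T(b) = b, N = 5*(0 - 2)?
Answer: 1/84 ≈ 0.011905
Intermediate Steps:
N = -10 (N = 5*(-2) = -10)
F(B, d) = -38 - 10*B (F(B, d) = -8 + (B + 3)*(-10) = -8 + (3 + B)*(-10) = -8 + (-30 - 10*B) = -38 - 10*B)
1/((112 + F(8, -12))*(-15 + 1)) = 1/((112 + (-38 - 10*8))*(-15 + 1)) = 1/((112 + (-38 - 80))*(-14)) = 1/((112 - 118)*(-14)) = 1/(-6*(-14)) = 1/84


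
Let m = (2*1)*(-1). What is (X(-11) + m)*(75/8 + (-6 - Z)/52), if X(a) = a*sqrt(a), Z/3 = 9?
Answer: -909/52 - 9999*I*sqrt(11)/104 ≈ -17.481 - 318.87*I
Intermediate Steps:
Z = 27 (Z = 3*9 = 27)
X(a) = a**(3/2)
m = -2 (m = 2*(-1) = -2)
(X(-11) + m)*(75/8 + (-6 - Z)/52) = ((-11)**(3/2) - 2)*(75/8 + (-6 - 1*27)/52) = (-11*I*sqrt(11) - 2)*(75*(1/8) + (-6 - 27)*(1/52)) = (-2 - 11*I*sqrt(11))*(75/8 - 33*1/52) = (-2 - 11*I*sqrt(11))*(75/8 - 33/52) = (-2 - 11*I*sqrt(11))*(909/104) = -909/52 - 9999*I*sqrt(11)/104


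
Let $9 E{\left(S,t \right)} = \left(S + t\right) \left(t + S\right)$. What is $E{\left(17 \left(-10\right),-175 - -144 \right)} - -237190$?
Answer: $241679$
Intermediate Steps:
$E{\left(S,t \right)} = \frac{\left(S + t\right)^{2}}{9}$ ($E{\left(S,t \right)} = \frac{\left(S + t\right) \left(t + S\right)}{9} = \frac{\left(S + t\right) \left(S + t\right)}{9} = \frac{\left(S + t\right)^{2}}{9}$)
$E{\left(17 \left(-10\right),-175 - -144 \right)} - -237190 = \frac{\left(17 \left(-10\right) - 31\right)^{2}}{9} - -237190 = \frac{\left(-170 + \left(-175 + 144\right)\right)^{2}}{9} + 237190 = \frac{\left(-170 - 31\right)^{2}}{9} + 237190 = \frac{\left(-201\right)^{2}}{9} + 237190 = \frac{1}{9} \cdot 40401 + 237190 = 4489 + 237190 = 241679$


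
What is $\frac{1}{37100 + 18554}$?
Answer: $\frac{1}{55654} \approx 1.7968 \cdot 10^{-5}$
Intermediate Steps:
$\frac{1}{37100 + 18554} = \frac{1}{55654}$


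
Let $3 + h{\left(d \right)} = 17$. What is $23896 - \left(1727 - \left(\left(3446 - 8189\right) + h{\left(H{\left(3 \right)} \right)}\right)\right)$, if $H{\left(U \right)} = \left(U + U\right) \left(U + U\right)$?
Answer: $17440$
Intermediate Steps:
$H{\left(U \right)} = 4 U^{2}$ ($H{\left(U \right)} = 2 U 2 U = 4 U^{2}$)
$h{\left(d \right)} = 14$ ($h{\left(d \right)} = -3 + 17 = 14$)
$23896 - \left(1727 - \left(\left(3446 - 8189\right) + h{\left(H{\left(3 \right)} \right)}\right)\right) = 23896 - \left(1727 - \left(\left(3446 - 8189\right) + 14\right)\right) = 23896 - \left(1727 - \left(-4743 + 14\right)\right) = 23896 - \left(1727 - -4729\right) = 23896 - \left(1727 + 4729\right) = 23896 - 6456 = 17440$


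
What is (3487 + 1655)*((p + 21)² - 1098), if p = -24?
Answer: -5599638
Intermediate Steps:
(3487 + 1655)*((p + 21)² - 1098) = (3487 + 1655)*((-24 + 21)² - 1098) = 5142*((-3)² - 1098) = 5142*(9 - 1098) = 5142*(-1089) = -5599638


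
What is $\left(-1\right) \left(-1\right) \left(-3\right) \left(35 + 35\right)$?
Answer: $-210$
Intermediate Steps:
$\left(-1\right) \left(-1\right) \left(-3\right) \left(35 + 35\right) = 1 \left(-3\right) 70 = \left(-3\right) 70 = -210$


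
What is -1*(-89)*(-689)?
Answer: -61321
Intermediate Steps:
-1*(-89)*(-689) = 89*(-689) = -61321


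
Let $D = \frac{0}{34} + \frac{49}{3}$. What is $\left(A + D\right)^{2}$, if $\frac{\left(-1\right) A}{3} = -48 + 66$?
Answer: $\frac{12769}{9} \approx 1418.8$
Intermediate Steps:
$A = -54$ ($A = - 3 \left(-48 + 66\right) = \left(-3\right) 18 = -54$)
$D = \frac{49}{3}$ ($D = 0 \cdot \frac{1}{34} + 49 \cdot \frac{1}{3} = 0 + \frac{49}{3} = \frac{49}{3} \approx 16.333$)
$\left(A + D\right)^{2} = \left(-54 + \frac{49}{3}\right)^{2} = \left(- \frac{113}{3}\right)^{2} = \frac{12769}{9}$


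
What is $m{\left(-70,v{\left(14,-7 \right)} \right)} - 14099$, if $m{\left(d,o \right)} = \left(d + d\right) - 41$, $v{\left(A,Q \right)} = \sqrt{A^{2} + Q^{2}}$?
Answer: $-14280$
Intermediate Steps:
$m{\left(d,o \right)} = -41 + 2 d$ ($m{\left(d,o \right)} = 2 d - 41 = -41 + 2 d$)
$m{\left(-70,v{\left(14,-7 \right)} \right)} - 14099 = \left(-41 + 2 \left(-70\right)\right) - 14099 = \left(-41 - 140\right) - 14099 = -181 - 14099 = -14280$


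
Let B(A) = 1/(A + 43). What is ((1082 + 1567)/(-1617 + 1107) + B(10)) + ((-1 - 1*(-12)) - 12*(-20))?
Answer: 2214881/9010 ≈ 245.82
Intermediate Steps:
B(A) = 1/(43 + A)
((1082 + 1567)/(-1617 + 1107) + B(10)) + ((-1 - 1*(-12)) - 12*(-20)) = ((1082 + 1567)/(-1617 + 1107) + 1/(43 + 10)) + ((-1 - 1*(-12)) - 12*(-20)) = (2649/(-510) + 1/53) + ((-1 + 12) + 240) = (2649*(-1/510) + 1/53) + (11 + 240) = (-883/170 + 1/53) + 251 = -46629/9010 + 251 = 2214881/9010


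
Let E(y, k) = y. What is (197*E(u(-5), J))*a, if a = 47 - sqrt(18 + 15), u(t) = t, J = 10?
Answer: -46295 + 985*sqrt(33) ≈ -40637.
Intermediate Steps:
a = 47 - sqrt(33) ≈ 41.255
(197*E(u(-5), J))*a = (197*(-5))*(47 - sqrt(33)) = -985*(47 - sqrt(33)) = -46295 + 985*sqrt(33)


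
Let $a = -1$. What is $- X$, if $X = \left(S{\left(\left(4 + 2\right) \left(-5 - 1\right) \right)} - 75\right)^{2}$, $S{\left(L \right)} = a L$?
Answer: $-1521$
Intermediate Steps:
$S{\left(L \right)} = - L$
$X = 1521$ ($X = \left(- \left(4 + 2\right) \left(-5 - 1\right) - 75\right)^{2} = \left(- 6 \left(-6\right) - 75\right)^{2} = \left(\left(-1\right) \left(-36\right) - 75\right)^{2} = \left(36 - 75\right)^{2} = \left(-39\right)^{2} = 1521$)
$- X = \left(-1\right) 1521 = -1521$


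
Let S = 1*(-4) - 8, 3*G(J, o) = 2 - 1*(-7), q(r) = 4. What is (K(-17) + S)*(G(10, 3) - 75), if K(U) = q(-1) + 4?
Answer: 288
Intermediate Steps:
G(J, o) = 3 (G(J, o) = (2 - 1*(-7))/3 = (2 + 7)/3 = (⅓)*9 = 3)
K(U) = 8 (K(U) = 4 + 4 = 8)
S = -12 (S = -4 - 8 = -12)
(K(-17) + S)*(G(10, 3) - 75) = (8 - 12)*(3 - 75) = -4*(-72) = 288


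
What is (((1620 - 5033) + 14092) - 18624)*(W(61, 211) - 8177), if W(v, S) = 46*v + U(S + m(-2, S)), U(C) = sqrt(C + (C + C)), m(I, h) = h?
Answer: 42672595 - 7945*sqrt(1266) ≈ 4.2390e+7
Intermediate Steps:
U(C) = sqrt(3)*sqrt(C) (U(C) = sqrt(C + 2*C) = sqrt(3*C) = sqrt(3)*sqrt(C))
W(v, S) = 46*v + sqrt(6)*sqrt(S) (W(v, S) = 46*v + sqrt(3)*sqrt(S + S) = 46*v + sqrt(3)*sqrt(2*S) = 46*v + sqrt(3)*(sqrt(2)*sqrt(S)) = 46*v + sqrt(6)*sqrt(S))
(((1620 - 5033) + 14092) - 18624)*(W(61, 211) - 8177) = (((1620 - 5033) + 14092) - 18624)*((46*61 + sqrt(6)*sqrt(211)) - 8177) = ((-3413 + 14092) - 18624)*((2806 + sqrt(1266)) - 8177) = (10679 - 18624)*(-5371 + sqrt(1266)) = -7945*(-5371 + sqrt(1266)) = 42672595 - 7945*sqrt(1266)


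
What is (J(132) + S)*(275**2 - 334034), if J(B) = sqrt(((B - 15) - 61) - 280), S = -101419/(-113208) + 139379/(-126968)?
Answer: 11716628416690/224590521 - 1033636*I*sqrt(14) ≈ 52169.0 - 3.8675e+6*I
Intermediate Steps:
S = -45341410/224590521 (S = -101419*(-1/113208) + 139379*(-1/126968) = 101419/113208 - 139379/126968 = -45341410/224590521 ≈ -0.20188)
J(B) = sqrt(-356 + B) (J(B) = sqrt(((-15 + B) - 61) - 280) = sqrt((-76 + B) - 280) = sqrt(-356 + B))
(J(132) + S)*(275**2 - 334034) = (sqrt(-356 + 132) - 45341410/224590521)*(275**2 - 334034) = (sqrt(-224) - 45341410/224590521)*(75625 - 334034) = (4*I*sqrt(14) - 45341410/224590521)*(-258409) = (-45341410/224590521 + 4*I*sqrt(14))*(-258409) = 11716628416690/224590521 - 1033636*I*sqrt(14)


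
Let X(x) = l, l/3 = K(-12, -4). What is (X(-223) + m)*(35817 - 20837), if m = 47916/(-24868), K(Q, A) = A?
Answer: -1297013340/6217 ≈ -2.0862e+5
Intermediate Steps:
l = -12 (l = 3*(-4) = -12)
X(x) = -12
m = -11979/6217 (m = 47916*(-1/24868) = -11979/6217 ≈ -1.9268)
(X(-223) + m)*(35817 - 20837) = (-12 - 11979/6217)*(35817 - 20837) = -86583/6217*14980 = -1297013340/6217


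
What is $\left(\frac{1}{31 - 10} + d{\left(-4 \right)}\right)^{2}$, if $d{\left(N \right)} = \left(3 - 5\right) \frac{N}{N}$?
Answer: $\frac{1681}{441} \approx 3.8118$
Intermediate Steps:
$d{\left(N \right)} = -2$ ($d{\left(N \right)} = \left(-2\right) 1 = -2$)
$\left(\frac{1}{31 - 10} + d{\left(-4 \right)}\right)^{2} = \left(\frac{1}{31 - 10} - 2\right)^{2} = \left(\frac{1}{21} - 2\right)^{2} = \left(- \frac{41}{21}\right)^{2} = \frac{1681}{441}$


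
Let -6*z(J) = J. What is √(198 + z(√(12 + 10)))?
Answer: √(7128 - 6*√22)/6 ≈ 14.043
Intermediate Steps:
z(J) = -J/6
√(198 + z(√(12 + 10))) = √(198 - √(12 + 10)/6) = √(198 - √22/6)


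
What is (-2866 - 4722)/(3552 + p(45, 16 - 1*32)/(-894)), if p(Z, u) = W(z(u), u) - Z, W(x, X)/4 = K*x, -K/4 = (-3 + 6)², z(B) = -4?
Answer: -2261224/1058319 ≈ -2.1366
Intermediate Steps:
K = -36 (K = -4*(-3 + 6)² = -4*3² = -4*9 = -36)
W(x, X) = -144*x (W(x, X) = 4*(-36*x) = -144*x)
p(Z, u) = 576 - Z (p(Z, u) = -144*(-4) - Z = 576 - Z)
(-2866 - 4722)/(3552 + p(45, 16 - 1*32)/(-894)) = (-2866 - 4722)/(3552 + (576 - 1*45)/(-894)) = -7588/(3552 + (576 - 45)*(-1/894)) = -7588/(3552 + 531*(-1/894)) = -7588/(3552 - 177/298) = -7588/1058319/298 = -7588*298/1058319 = -2261224/1058319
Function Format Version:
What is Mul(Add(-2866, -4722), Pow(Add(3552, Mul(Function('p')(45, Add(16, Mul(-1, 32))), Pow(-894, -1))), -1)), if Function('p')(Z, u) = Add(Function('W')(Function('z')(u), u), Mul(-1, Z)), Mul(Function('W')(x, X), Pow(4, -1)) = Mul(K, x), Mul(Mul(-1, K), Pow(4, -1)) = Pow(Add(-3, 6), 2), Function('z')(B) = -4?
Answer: Rational(-2261224, 1058319) ≈ -2.1366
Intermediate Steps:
K = -36 (K = Mul(-4, Pow(Add(-3, 6), 2)) = Mul(-4, Pow(3, 2)) = Mul(-4, 9) = -36)
Function('W')(x, X) = Mul(-144, x) (Function('W')(x, X) = Mul(4, Mul(-36, x)) = Mul(-144, x))
Function('p')(Z, u) = Add(576, Mul(-1, Z)) (Function('p')(Z, u) = Add(Mul(-144, -4), Mul(-1, Z)) = Add(576, Mul(-1, Z)))
Mul(Add(-2866, -4722), Pow(Add(3552, Mul(Function('p')(45, Add(16, Mul(-1, 32))), Pow(-894, -1))), -1)) = Mul(Add(-2866, -4722), Pow(Add(3552, Mul(Add(576, Mul(-1, 45)), Pow(-894, -1))), -1)) = Mul(-7588, Pow(Add(3552, Mul(Add(576, -45), Rational(-1, 894))), -1)) = Mul(-7588, Pow(Add(3552, Mul(531, Rational(-1, 894))), -1)) = Mul(-7588, Pow(Add(3552, Rational(-177, 298)), -1)) = Mul(-7588, Pow(Rational(1058319, 298), -1)) = Mul(-7588, Rational(298, 1058319)) = Rational(-2261224, 1058319)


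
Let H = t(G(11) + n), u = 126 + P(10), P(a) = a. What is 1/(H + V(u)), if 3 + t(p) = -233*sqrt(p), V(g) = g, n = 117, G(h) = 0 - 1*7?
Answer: -133/5954101 - 233*sqrt(110)/5954101 ≈ -0.00043276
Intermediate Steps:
G(h) = -7 (G(h) = 0 - 7 = -7)
u = 136 (u = 126 + 10 = 136)
t(p) = -3 - 233*sqrt(p)
H = -3 - 233*sqrt(110) (H = -3 - 233*sqrt(-7 + 117) = -3 - 233*sqrt(110) ≈ -2446.7)
1/(H + V(u)) = 1/((-3 - 233*sqrt(110)) + 136) = 1/(133 - 233*sqrt(110))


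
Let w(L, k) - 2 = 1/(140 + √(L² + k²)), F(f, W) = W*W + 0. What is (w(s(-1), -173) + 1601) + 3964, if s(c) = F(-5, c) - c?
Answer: 57523671/10333 + √29933/10333 ≈ 5567.0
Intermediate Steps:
F(f, W) = W² (F(f, W) = W² + 0 = W²)
s(c) = c² - c
w(L, k) = 2 + 1/(140 + √(L² + k²))
(w(s(-1), -173) + 1601) + 3964 = ((281 + 2*√((-(-1 - 1))² + (-173)²))/(140 + √((-(-1 - 1))² + (-173)²)) + 1601) + 3964 = ((281 + 2*√((-1*(-2))² + 29929))/(140 + √((-1*(-2))² + 29929)) + 1601) + 3964 = ((281 + 2*√(2² + 29929))/(140 + √(2² + 29929)) + 1601) + 3964 = ((281 + 2*√(4 + 29929))/(140 + √(4 + 29929)) + 1601) + 3964 = ((281 + 2*√29933)/(140 + √29933) + 1601) + 3964 = (1601 + (281 + 2*√29933)/(140 + √29933)) + 3964 = 5565 + (281 + 2*√29933)/(140 + √29933)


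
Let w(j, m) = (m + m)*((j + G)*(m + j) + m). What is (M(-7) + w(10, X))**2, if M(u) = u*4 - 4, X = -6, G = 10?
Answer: 846400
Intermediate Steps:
w(j, m) = 2*m*(m + (10 + j)*(j + m)) (w(j, m) = (m + m)*((j + 10)*(m + j) + m) = (2*m)*((10 + j)*(j + m) + m) = (2*m)*(m + (10 + j)*(j + m)) = 2*m*(m + (10 + j)*(j + m)))
M(u) = -4 + 4*u (M(u) = 4*u - 4 = -4 + 4*u)
(M(-7) + w(10, X))**2 = ((-4 + 4*(-7)) + 2*(-6)*(10**2 + 10*10 + 11*(-6) + 10*(-6)))**2 = ((-4 - 28) + 2*(-6)*(100 + 100 - 66 - 60))**2 = (-32 + 2*(-6)*74)**2 = (-32 - 888)**2 = (-920)**2 = 846400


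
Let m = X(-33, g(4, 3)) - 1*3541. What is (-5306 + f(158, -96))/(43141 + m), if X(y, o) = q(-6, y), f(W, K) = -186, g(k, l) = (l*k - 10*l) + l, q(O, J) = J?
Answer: -5492/39567 ≈ -0.13880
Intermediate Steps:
g(k, l) = -9*l + k*l (g(k, l) = (k*l - 10*l) + l = (-10*l + k*l) + l = -9*l + k*l)
X(y, o) = y
m = -3574 (m = -33 - 1*3541 = -33 - 3541 = -3574)
(-5306 + f(158, -96))/(43141 + m) = (-5306 - 186)/(43141 - 3574) = -5492/39567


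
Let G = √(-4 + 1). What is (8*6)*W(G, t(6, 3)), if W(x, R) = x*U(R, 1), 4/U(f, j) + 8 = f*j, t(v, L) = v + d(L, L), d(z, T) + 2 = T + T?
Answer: 96*I*√3 ≈ 166.28*I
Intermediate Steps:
d(z, T) = -2 + 2*T (d(z, T) = -2 + (T + T) = -2 + 2*T)
t(v, L) = -2 + v + 2*L (t(v, L) = v + (-2 + 2*L) = -2 + v + 2*L)
G = I*√3 (G = √(-3) = I*√3 ≈ 1.732*I)
U(f, j) = 4/(-8 + f*j)
W(x, R) = 4*x/(-8 + R) (W(x, R) = x*(4/(-8 + R*1)) = x*(4/(-8 + R)) = 4*x/(-8 + R))
(8*6)*W(G, t(6, 3)) = (8*6)*(4*(I*√3)/(-8 + (-2 + 6 + 2*3))) = 48*(4*(I*√3)/(-8 + (-2 + 6 + 6))) = 48*(4*(I*√3)/(-8 + 10)) = 48*(4*(I*√3)/2) = 48*(4*(I*√3)*(½)) = 48*(2*I*√3) = 96*I*√3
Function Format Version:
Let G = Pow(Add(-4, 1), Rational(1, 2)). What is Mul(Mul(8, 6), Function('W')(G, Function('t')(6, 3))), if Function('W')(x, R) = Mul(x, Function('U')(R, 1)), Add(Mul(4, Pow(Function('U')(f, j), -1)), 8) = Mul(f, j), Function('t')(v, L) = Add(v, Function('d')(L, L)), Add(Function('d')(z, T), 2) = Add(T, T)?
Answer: Mul(96, I, Pow(3, Rational(1, 2))) ≈ Mul(166.28, I)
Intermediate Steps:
Function('d')(z, T) = Add(-2, Mul(2, T)) (Function('d')(z, T) = Add(-2, Add(T, T)) = Add(-2, Mul(2, T)))
Function('t')(v, L) = Add(-2, v, Mul(2, L)) (Function('t')(v, L) = Add(v, Add(-2, Mul(2, L))) = Add(-2, v, Mul(2, L)))
G = Mul(I, Pow(3, Rational(1, 2))) (G = Pow(-3, Rational(1, 2)) = Mul(I, Pow(3, Rational(1, 2))) ≈ Mul(1.7320, I))
Function('U')(f, j) = Mul(4, Pow(Add(-8, Mul(f, j)), -1))
Function('W')(x, R) = Mul(4, x, Pow(Add(-8, R), -1)) (Function('W')(x, R) = Mul(x, Mul(4, Pow(Add(-8, Mul(R, 1)), -1))) = Mul(x, Mul(4, Pow(Add(-8, R), -1))) = Mul(4, x, Pow(Add(-8, R), -1)))
Mul(Mul(8, 6), Function('W')(G, Function('t')(6, 3))) = Mul(Mul(8, 6), Mul(4, Mul(I, Pow(3, Rational(1, 2))), Pow(Add(-8, Add(-2, 6, Mul(2, 3))), -1))) = Mul(48, Mul(4, Mul(I, Pow(3, Rational(1, 2))), Pow(Add(-8, Add(-2, 6, 6)), -1))) = Mul(48, Mul(4, Mul(I, Pow(3, Rational(1, 2))), Pow(Add(-8, 10), -1))) = Mul(48, Mul(4, Mul(I, Pow(3, Rational(1, 2))), Pow(2, -1))) = Mul(48, Mul(4, Mul(I, Pow(3, Rational(1, 2))), Rational(1, 2))) = Mul(48, Mul(2, I, Pow(3, Rational(1, 2)))) = Mul(96, I, Pow(3, Rational(1, 2)))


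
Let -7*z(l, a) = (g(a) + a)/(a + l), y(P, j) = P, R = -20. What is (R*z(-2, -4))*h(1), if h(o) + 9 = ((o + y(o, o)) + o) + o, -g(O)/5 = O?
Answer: 800/21 ≈ 38.095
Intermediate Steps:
g(O) = -5*O
z(l, a) = 4*a/(7*(a + l)) (z(l, a) = -(-5*a + a)/(7*(a + l)) = -(-4*a)/(7*(a + l)) = -(-4)*a/(7*(a + l)) = 4*a/(7*(a + l)))
h(o) = -9 + 4*o (h(o) = -9 + (((o + o) + o) + o) = -9 + ((2*o + o) + o) = -9 + (3*o + o) = -9 + 4*o)
(R*z(-2, -4))*h(1) = (-80*(-4)/(7*(-4 - 2)))*(-9 + 4*1) = (-80*(-4)/(7*(-6)))*(-9 + 4) = -80*(-4)*(-1)/(7*6)*(-5) = -20*8/21*(-5) = -160/21*(-5) = 800/21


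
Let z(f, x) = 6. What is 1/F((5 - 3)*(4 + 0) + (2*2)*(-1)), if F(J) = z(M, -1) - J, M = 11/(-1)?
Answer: ½ ≈ 0.50000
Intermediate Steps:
M = -11 (M = 11*(-1) = -11)
F(J) = 6 - J
1/F((5 - 3)*(4 + 0) + (2*2)*(-1)) = 1/(6 - ((5 - 3)*(4 + 0) + (2*2)*(-1))) = 1/(6 - (2*4 + 4*(-1))) = 1/(6 - (8 - 4)) = 1/(6 - 1*4) = 1/(6 - 4) = 1/2 = ½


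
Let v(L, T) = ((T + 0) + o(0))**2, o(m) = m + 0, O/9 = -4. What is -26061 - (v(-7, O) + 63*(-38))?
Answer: -24963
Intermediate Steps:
O = -36 (O = 9*(-4) = -36)
o(m) = m
v(L, T) = T**2 (v(L, T) = ((T + 0) + 0)**2 = (T + 0)**2 = T**2)
-26061 - (v(-7, O) + 63*(-38)) = -26061 - ((-36)**2 + 63*(-38)) = -26061 - (1296 - 2394) = -26061 - 1*(-1098) = -26061 + 1098 = -24963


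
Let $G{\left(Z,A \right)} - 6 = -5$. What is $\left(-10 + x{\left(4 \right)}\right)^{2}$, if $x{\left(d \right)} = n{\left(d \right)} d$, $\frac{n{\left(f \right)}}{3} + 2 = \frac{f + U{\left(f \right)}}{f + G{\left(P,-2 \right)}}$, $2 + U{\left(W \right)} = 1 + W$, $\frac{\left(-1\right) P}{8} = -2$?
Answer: $\frac{7396}{25} \approx 295.84$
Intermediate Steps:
$P = 16$ ($P = \left(-8\right) \left(-2\right) = 16$)
$G{\left(Z,A \right)} = 1$ ($G{\left(Z,A \right)} = 6 - 5 = 1$)
$U{\left(W \right)} = -1 + W$ ($U{\left(W \right)} = -2 + \left(1 + W\right) = -1 + W$)
$n{\left(f \right)} = -6 + \frac{3 \left(-1 + 2 f\right)}{1 + f}$ ($n{\left(f \right)} = -6 + 3 \frac{f + \left(-1 + f\right)}{f + 1} = -6 + 3 \frac{-1 + 2 f}{1 + f} = -6 + \frac{3 \left(-1 + 2 f\right)}{1 + f}$)
$x{\left(d \right)} = - \frac{9 d}{1 + d}$ ($x{\left(d \right)} = - \frac{9}{1 + d} d = - \frac{9 d}{1 + d}$)
$\left(-10 + x{\left(4 \right)}\right)^{2} = \left(-10 - \frac{36}{1 + 4}\right)^{2} = \left(-10 - \frac{36}{5}\right)^{2} = \left(- \frac{86}{5}\right)^{2} = \frac{7396}{25}$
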